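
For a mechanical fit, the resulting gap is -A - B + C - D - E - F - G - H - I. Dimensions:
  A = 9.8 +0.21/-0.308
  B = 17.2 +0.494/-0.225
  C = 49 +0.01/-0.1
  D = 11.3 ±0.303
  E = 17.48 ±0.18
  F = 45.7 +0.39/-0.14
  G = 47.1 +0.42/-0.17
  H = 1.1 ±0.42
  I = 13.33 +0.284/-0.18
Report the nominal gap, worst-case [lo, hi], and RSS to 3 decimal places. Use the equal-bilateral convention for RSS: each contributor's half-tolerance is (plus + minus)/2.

Stack each dimension's contribution:
  -A: nom -9.800 → Σnom=-9.800; wc +0.308/-0.210 → slack +0.308/-0.210; half-tol=0.259, Σhalf²=0.067081
  -B: nom -17.200 → Σnom=-27.000; wc +0.225/-0.494 → slack +0.533/-0.704; half-tol=0.359, Σhalf²=0.196321
  +C: nom +49.000 → Σnom=22.000; wc +0.010/-0.100 → slack +0.543/-0.804; half-tol=0.055, Σhalf²=0.199346
  -D: nom -11.300 → Σnom=10.700; wc +0.303/-0.303 → slack +0.846/-1.107; half-tol=0.303, Σhalf²=0.291155
  -E: nom -17.480 → Σnom=-6.780; wc +0.180/-0.180 → slack +1.026/-1.287; half-tol=0.180, Σhalf²=0.323555
  -F: nom -45.700 → Σnom=-52.480; wc +0.140/-0.390 → slack +1.166/-1.677; half-tol=0.265, Σhalf²=0.393780
  -G: nom -47.100 → Σnom=-99.580; wc +0.170/-0.420 → slack +1.336/-2.097; half-tol=0.295, Σhalf²=0.480805
  -H: nom -1.100 → Σnom=-100.680; wc +0.420/-0.420 → slack +1.756/-2.517; half-tol=0.420, Σhalf²=0.657205
  -I: nom -13.330 → Σnom=-114.010; wc +0.180/-0.284 → slack +1.936/-2.801; half-tol=0.232, Σhalf²=0.711029
Nominal = -114.010. Worst-case = [-114.010 - 2.801, -114.010 + 1.936] = [-116.811, -112.074]. RSS = √0.711029 = 0.843.

nominal=-114.010 wc=[-116.811,-112.074] rss=0.843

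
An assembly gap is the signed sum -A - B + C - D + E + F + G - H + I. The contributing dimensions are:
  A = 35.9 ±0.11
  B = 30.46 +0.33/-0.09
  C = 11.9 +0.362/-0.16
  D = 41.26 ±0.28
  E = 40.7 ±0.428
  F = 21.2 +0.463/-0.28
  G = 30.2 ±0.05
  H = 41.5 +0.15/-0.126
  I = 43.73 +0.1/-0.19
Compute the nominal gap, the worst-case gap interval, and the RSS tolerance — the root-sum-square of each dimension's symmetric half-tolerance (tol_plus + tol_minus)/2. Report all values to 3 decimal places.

Stack each dimension's contribution:
  -A: nom -35.900 → Σnom=-35.900; wc +0.110/-0.110 → slack +0.110/-0.110; half-tol=0.110, Σhalf²=0.012100
  -B: nom -30.460 → Σnom=-66.360; wc +0.090/-0.330 → slack +0.200/-0.440; half-tol=0.210, Σhalf²=0.056200
  +C: nom +11.900 → Σnom=-54.460; wc +0.362/-0.160 → slack +0.562/-0.600; half-tol=0.261, Σhalf²=0.124321
  -D: nom -41.260 → Σnom=-95.720; wc +0.280/-0.280 → slack +0.842/-0.880; half-tol=0.280, Σhalf²=0.202721
  +E: nom +40.700 → Σnom=-55.020; wc +0.428/-0.428 → slack +1.270/-1.308; half-tol=0.428, Σhalf²=0.385905
  +F: nom +21.200 → Σnom=-33.820; wc +0.463/-0.280 → slack +1.733/-1.588; half-tol=0.372, Σhalf²=0.523917
  +G: nom +30.200 → Σnom=-3.620; wc +0.050/-0.050 → slack +1.783/-1.638; half-tol=0.050, Σhalf²=0.526417
  -H: nom -41.500 → Σnom=-45.120; wc +0.126/-0.150 → slack +1.909/-1.788; half-tol=0.138, Σhalf²=0.545461
  +I: nom +43.730 → Σnom=-1.390; wc +0.100/-0.190 → slack +2.009/-1.978; half-tol=0.145, Σhalf²=0.566486
Nominal = -1.390. Worst-case = [-1.390 - 1.978, -1.390 + 2.009] = [-3.368, 0.619]. RSS = √0.566486 = 0.753.

nominal=-1.390 wc=[-3.368,0.619] rss=0.753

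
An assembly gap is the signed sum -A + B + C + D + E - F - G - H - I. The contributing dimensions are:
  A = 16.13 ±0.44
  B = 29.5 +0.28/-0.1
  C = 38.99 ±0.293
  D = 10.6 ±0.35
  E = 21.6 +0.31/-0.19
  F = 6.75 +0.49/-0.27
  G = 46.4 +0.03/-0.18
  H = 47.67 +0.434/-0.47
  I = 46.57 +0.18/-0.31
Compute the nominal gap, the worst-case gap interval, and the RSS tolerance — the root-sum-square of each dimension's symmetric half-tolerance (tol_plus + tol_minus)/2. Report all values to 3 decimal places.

Stack each dimension's contribution:
  -A: nom -16.130 → Σnom=-16.130; wc +0.440/-0.440 → slack +0.440/-0.440; half-tol=0.440, Σhalf²=0.193600
  +B: nom +29.500 → Σnom=13.370; wc +0.280/-0.100 → slack +0.720/-0.540; half-tol=0.190, Σhalf²=0.229700
  +C: nom +38.990 → Σnom=52.360; wc +0.293/-0.293 → slack +1.013/-0.833; half-tol=0.293, Σhalf²=0.315549
  +D: nom +10.600 → Σnom=62.960; wc +0.350/-0.350 → slack +1.363/-1.183; half-tol=0.350, Σhalf²=0.438049
  +E: nom +21.600 → Σnom=84.560; wc +0.310/-0.190 → slack +1.673/-1.373; half-tol=0.250, Σhalf²=0.500549
  -F: nom -6.750 → Σnom=77.810; wc +0.270/-0.490 → slack +1.943/-1.863; half-tol=0.380, Σhalf²=0.644949
  -G: nom -46.400 → Σnom=31.410; wc +0.180/-0.030 → slack +2.123/-1.893; half-tol=0.105, Σhalf²=0.655974
  -H: nom -47.670 → Σnom=-16.260; wc +0.470/-0.434 → slack +2.593/-2.327; half-tol=0.452, Σhalf²=0.860278
  -I: nom -46.570 → Σnom=-62.830; wc +0.310/-0.180 → slack +2.903/-2.507; half-tol=0.245, Σhalf²=0.920303
Nominal = -62.830. Worst-case = [-62.830 - 2.507, -62.830 + 2.903] = [-65.337, -59.927]. RSS = √0.920303 = 0.959.

nominal=-62.830 wc=[-65.337,-59.927] rss=0.959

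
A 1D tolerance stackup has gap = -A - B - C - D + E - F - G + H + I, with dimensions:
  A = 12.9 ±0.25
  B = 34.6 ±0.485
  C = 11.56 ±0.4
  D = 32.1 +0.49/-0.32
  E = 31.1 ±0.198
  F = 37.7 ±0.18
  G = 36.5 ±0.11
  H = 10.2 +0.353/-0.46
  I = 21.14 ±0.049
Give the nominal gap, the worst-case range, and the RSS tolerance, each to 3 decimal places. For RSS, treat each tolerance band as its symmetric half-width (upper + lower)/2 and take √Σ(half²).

Stack each dimension's contribution:
  -A: nom -12.900 → Σnom=-12.900; wc +0.250/-0.250 → slack +0.250/-0.250; half-tol=0.250, Σhalf²=0.062500
  -B: nom -34.600 → Σnom=-47.500; wc +0.485/-0.485 → slack +0.735/-0.735; half-tol=0.485, Σhalf²=0.297725
  -C: nom -11.560 → Σnom=-59.060; wc +0.400/-0.400 → slack +1.135/-1.135; half-tol=0.400, Σhalf²=0.457725
  -D: nom -32.100 → Σnom=-91.160; wc +0.320/-0.490 → slack +1.455/-1.625; half-tol=0.405, Σhalf²=0.621750
  +E: nom +31.100 → Σnom=-60.060; wc +0.198/-0.198 → slack +1.653/-1.823; half-tol=0.198, Σhalf²=0.660954
  -F: nom -37.700 → Σnom=-97.760; wc +0.180/-0.180 → slack +1.833/-2.003; half-tol=0.180, Σhalf²=0.693354
  -G: nom -36.500 → Σnom=-134.260; wc +0.110/-0.110 → slack +1.943/-2.113; half-tol=0.110, Σhalf²=0.705454
  +H: nom +10.200 → Σnom=-124.060; wc +0.353/-0.460 → slack +2.296/-2.573; half-tol=0.406, Σhalf²=0.870696
  +I: nom +21.140 → Σnom=-102.920; wc +0.049/-0.049 → slack +2.345/-2.622; half-tol=0.049, Σhalf²=0.873097
Nominal = -102.920. Worst-case = [-102.920 - 2.622, -102.920 + 2.345] = [-105.542, -100.575]. RSS = √0.873097 = 0.934.

nominal=-102.920 wc=[-105.542,-100.575] rss=0.934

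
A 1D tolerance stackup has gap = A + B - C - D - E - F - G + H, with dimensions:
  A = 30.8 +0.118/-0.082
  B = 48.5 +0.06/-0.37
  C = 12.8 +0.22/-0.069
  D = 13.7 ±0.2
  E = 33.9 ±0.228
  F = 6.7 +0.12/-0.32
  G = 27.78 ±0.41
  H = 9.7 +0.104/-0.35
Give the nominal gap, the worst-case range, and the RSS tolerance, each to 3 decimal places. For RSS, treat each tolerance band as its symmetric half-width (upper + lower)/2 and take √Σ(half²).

nominal=-5.880 wc=[-7.860,-4.371] rss=0.661

Stack each dimension's contribution:
  +A: nom +30.800 → Σnom=30.800; wc +0.118/-0.082 → slack +0.118/-0.082; half-tol=0.100, Σhalf²=0.010000
  +B: nom +48.500 → Σnom=79.300; wc +0.060/-0.370 → slack +0.178/-0.452; half-tol=0.215, Σhalf²=0.056225
  -C: nom -12.800 → Σnom=66.500; wc +0.069/-0.220 → slack +0.247/-0.672; half-tol=0.145, Σhalf²=0.077105
  -D: nom -13.700 → Σnom=52.800; wc +0.200/-0.200 → slack +0.447/-0.872; half-tol=0.200, Σhalf²=0.117105
  -E: nom -33.900 → Σnom=18.900; wc +0.228/-0.228 → slack +0.675/-1.100; half-tol=0.228, Σhalf²=0.169089
  -F: nom -6.700 → Σnom=12.200; wc +0.320/-0.120 → slack +0.995/-1.220; half-tol=0.220, Σhalf²=0.217489
  -G: nom -27.780 → Σnom=-15.580; wc +0.410/-0.410 → slack +1.405/-1.630; half-tol=0.410, Σhalf²=0.385589
  +H: nom +9.700 → Σnom=-5.880; wc +0.104/-0.350 → slack +1.509/-1.980; half-tol=0.227, Σhalf²=0.437118
Nominal = -5.880. Worst-case = [-5.880 - 1.980, -5.880 + 1.509] = [-7.860, -4.371]. RSS = √0.437118 = 0.661.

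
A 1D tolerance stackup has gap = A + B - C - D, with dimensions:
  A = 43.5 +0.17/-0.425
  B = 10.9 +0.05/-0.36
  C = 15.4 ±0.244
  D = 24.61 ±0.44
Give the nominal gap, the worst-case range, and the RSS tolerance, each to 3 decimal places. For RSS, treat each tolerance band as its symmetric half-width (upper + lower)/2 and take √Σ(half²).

nominal=14.390 wc=[12.921,15.294] rss=0.619

Stack each dimension's contribution:
  +A: nom +43.500 → Σnom=43.500; wc +0.170/-0.425 → slack +0.170/-0.425; half-tol=0.297, Σhalf²=0.088506
  +B: nom +10.900 → Σnom=54.400; wc +0.050/-0.360 → slack +0.220/-0.785; half-tol=0.205, Σhalf²=0.130531
  -C: nom -15.400 → Σnom=39.000; wc +0.244/-0.244 → slack +0.464/-1.029; half-tol=0.244, Σhalf²=0.190067
  -D: nom -24.610 → Σnom=14.390; wc +0.440/-0.440 → slack +0.904/-1.469; half-tol=0.440, Σhalf²=0.383667
Nominal = 14.390. Worst-case = [14.390 - 1.469, 14.390 + 0.904] = [12.921, 15.294]. RSS = √0.383667 = 0.619.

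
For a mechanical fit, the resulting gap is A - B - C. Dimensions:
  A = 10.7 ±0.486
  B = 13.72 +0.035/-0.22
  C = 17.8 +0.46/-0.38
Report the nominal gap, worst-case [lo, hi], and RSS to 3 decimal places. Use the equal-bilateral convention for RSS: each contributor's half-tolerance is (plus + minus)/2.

Stack each dimension's contribution:
  +A: nom +10.700 → Σnom=10.700; wc +0.486/-0.486 → slack +0.486/-0.486; half-tol=0.486, Σhalf²=0.236196
  -B: nom -13.720 → Σnom=-3.020; wc +0.220/-0.035 → slack +0.706/-0.521; half-tol=0.128, Σhalf²=0.252452
  -C: nom -17.800 → Σnom=-20.820; wc +0.380/-0.460 → slack +1.086/-0.981; half-tol=0.420, Σhalf²=0.428852
Nominal = -20.820. Worst-case = [-20.820 - 0.981, -20.820 + 1.086] = [-21.801, -19.734]. RSS = √0.428852 = 0.655.

nominal=-20.820 wc=[-21.801,-19.734] rss=0.655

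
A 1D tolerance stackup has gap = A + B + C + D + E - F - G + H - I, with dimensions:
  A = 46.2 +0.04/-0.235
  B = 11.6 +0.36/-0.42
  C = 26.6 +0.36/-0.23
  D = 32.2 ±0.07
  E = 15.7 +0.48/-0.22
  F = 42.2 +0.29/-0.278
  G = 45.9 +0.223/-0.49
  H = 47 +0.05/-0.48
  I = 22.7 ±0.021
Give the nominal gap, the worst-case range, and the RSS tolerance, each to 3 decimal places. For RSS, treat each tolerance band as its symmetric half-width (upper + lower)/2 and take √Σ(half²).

nominal=68.500 wc=[66.311,70.649] rss=0.815

Stack each dimension's contribution:
  +A: nom +46.200 → Σnom=46.200; wc +0.040/-0.235 → slack +0.040/-0.235; half-tol=0.137, Σhalf²=0.018906
  +B: nom +11.600 → Σnom=57.800; wc +0.360/-0.420 → slack +0.400/-0.655; half-tol=0.390, Σhalf²=0.171006
  +C: nom +26.600 → Σnom=84.400; wc +0.360/-0.230 → slack +0.760/-0.885; half-tol=0.295, Σhalf²=0.258031
  +D: nom +32.200 → Σnom=116.600; wc +0.070/-0.070 → slack +0.830/-0.955; half-tol=0.070, Σhalf²=0.262931
  +E: nom +15.700 → Σnom=132.300; wc +0.480/-0.220 → slack +1.310/-1.175; half-tol=0.350, Σhalf²=0.385431
  -F: nom -42.200 → Σnom=90.100; wc +0.278/-0.290 → slack +1.588/-1.465; half-tol=0.284, Σhalf²=0.466087
  -G: nom -45.900 → Σnom=44.200; wc +0.490/-0.223 → slack +2.078/-1.688; half-tol=0.356, Σhalf²=0.593179
  +H: nom +47.000 → Σnom=91.200; wc +0.050/-0.480 → slack +2.128/-2.168; half-tol=0.265, Σhalf²=0.663404
  -I: nom -22.700 → Σnom=68.500; wc +0.021/-0.021 → slack +2.149/-2.189; half-tol=0.021, Σhalf²=0.663845
Nominal = 68.500. Worst-case = [68.500 - 2.189, 68.500 + 2.149] = [66.311, 70.649]. RSS = √0.663845 = 0.815.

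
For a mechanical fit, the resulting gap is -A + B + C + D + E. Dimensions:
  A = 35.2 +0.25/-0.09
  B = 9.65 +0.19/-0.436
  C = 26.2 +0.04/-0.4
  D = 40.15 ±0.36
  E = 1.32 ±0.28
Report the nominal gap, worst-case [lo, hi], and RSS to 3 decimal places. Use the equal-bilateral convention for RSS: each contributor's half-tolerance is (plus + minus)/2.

nominal=42.120 wc=[40.394,43.080] rss=0.619

Stack each dimension's contribution:
  -A: nom -35.200 → Σnom=-35.200; wc +0.090/-0.250 → slack +0.090/-0.250; half-tol=0.170, Σhalf²=0.028900
  +B: nom +9.650 → Σnom=-25.550; wc +0.190/-0.436 → slack +0.280/-0.686; half-tol=0.313, Σhalf²=0.126869
  +C: nom +26.200 → Σnom=0.650; wc +0.040/-0.400 → slack +0.320/-1.086; half-tol=0.220, Σhalf²=0.175269
  +D: nom +40.150 → Σnom=40.800; wc +0.360/-0.360 → slack +0.680/-1.446; half-tol=0.360, Σhalf²=0.304869
  +E: nom +1.320 → Σnom=42.120; wc +0.280/-0.280 → slack +0.960/-1.726; half-tol=0.280, Σhalf²=0.383269
Nominal = 42.120. Worst-case = [42.120 - 1.726, 42.120 + 0.960] = [40.394, 43.080]. RSS = √0.383269 = 0.619.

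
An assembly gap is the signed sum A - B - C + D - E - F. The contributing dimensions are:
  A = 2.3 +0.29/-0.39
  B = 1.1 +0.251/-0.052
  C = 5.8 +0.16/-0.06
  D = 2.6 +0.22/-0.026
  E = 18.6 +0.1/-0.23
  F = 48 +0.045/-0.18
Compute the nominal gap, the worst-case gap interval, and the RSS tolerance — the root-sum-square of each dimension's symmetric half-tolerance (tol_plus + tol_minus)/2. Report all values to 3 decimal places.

Stack each dimension's contribution:
  +A: nom +2.300 → Σnom=2.300; wc +0.290/-0.390 → slack +0.290/-0.390; half-tol=0.340, Σhalf²=0.115600
  -B: nom -1.100 → Σnom=1.200; wc +0.052/-0.251 → slack +0.342/-0.641; half-tol=0.151, Σhalf²=0.138552
  -C: nom -5.800 → Σnom=-4.600; wc +0.060/-0.160 → slack +0.402/-0.801; half-tol=0.110, Σhalf²=0.150652
  +D: nom +2.600 → Σnom=-2.000; wc +0.220/-0.026 → slack +0.622/-0.827; half-tol=0.123, Σhalf²=0.165781
  -E: nom -18.600 → Σnom=-20.600; wc +0.230/-0.100 → slack +0.852/-0.927; half-tol=0.165, Σhalf²=0.193006
  -F: nom -48.000 → Σnom=-68.600; wc +0.180/-0.045 → slack +1.032/-0.972; half-tol=0.112, Σhalf²=0.205662
Nominal = -68.600. Worst-case = [-68.600 - 0.972, -68.600 + 1.032] = [-69.572, -67.568]. RSS = √0.205662 = 0.454.

nominal=-68.600 wc=[-69.572,-67.568] rss=0.454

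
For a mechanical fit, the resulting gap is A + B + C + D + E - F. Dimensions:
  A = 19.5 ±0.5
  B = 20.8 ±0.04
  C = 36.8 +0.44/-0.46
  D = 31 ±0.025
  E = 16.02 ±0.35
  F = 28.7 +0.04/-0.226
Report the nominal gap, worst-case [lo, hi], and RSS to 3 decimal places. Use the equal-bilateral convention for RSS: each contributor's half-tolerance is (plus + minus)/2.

nominal=95.420 wc=[94.005,97.001] rss=0.771

Stack each dimension's contribution:
  +A: nom +19.500 → Σnom=19.500; wc +0.500/-0.500 → slack +0.500/-0.500; half-tol=0.500, Σhalf²=0.250000
  +B: nom +20.800 → Σnom=40.300; wc +0.040/-0.040 → slack +0.540/-0.540; half-tol=0.040, Σhalf²=0.251600
  +C: nom +36.800 → Σnom=77.100; wc +0.440/-0.460 → slack +0.980/-1.000; half-tol=0.450, Σhalf²=0.454100
  +D: nom +31.000 → Σnom=108.100; wc +0.025/-0.025 → slack +1.005/-1.025; half-tol=0.025, Σhalf²=0.454725
  +E: nom +16.020 → Σnom=124.120; wc +0.350/-0.350 → slack +1.355/-1.375; half-tol=0.350, Σhalf²=0.577225
  -F: nom -28.700 → Σnom=95.420; wc +0.226/-0.040 → slack +1.581/-1.415; half-tol=0.133, Σhalf²=0.594914
Nominal = 95.420. Worst-case = [95.420 - 1.415, 95.420 + 1.581] = [94.005, 97.001]. RSS = √0.594914 = 0.771.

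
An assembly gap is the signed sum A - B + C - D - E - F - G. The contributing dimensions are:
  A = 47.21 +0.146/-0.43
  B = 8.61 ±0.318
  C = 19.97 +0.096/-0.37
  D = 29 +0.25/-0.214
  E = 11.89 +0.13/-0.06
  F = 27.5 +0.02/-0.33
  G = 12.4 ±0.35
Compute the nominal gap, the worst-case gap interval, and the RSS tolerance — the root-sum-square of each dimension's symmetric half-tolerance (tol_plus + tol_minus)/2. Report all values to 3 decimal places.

nominal=-22.220 wc=[-24.088,-20.706] rss=0.674

Stack each dimension's contribution:
  +A: nom +47.210 → Σnom=47.210; wc +0.146/-0.430 → slack +0.146/-0.430; half-tol=0.288, Σhalf²=0.082944
  -B: nom -8.610 → Σnom=38.600; wc +0.318/-0.318 → slack +0.464/-0.748; half-tol=0.318, Σhalf²=0.184068
  +C: nom +19.970 → Σnom=58.570; wc +0.096/-0.370 → slack +0.560/-1.118; half-tol=0.233, Σhalf²=0.238357
  -D: nom -29.000 → Σnom=29.570; wc +0.214/-0.250 → slack +0.774/-1.368; half-tol=0.232, Σhalf²=0.292181
  -E: nom -11.890 → Σnom=17.680; wc +0.060/-0.130 → slack +0.834/-1.498; half-tol=0.095, Σhalf²=0.301206
  -F: nom -27.500 → Σnom=-9.820; wc +0.330/-0.020 → slack +1.164/-1.518; half-tol=0.175, Σhalf²=0.331831
  -G: nom -12.400 → Σnom=-22.220; wc +0.350/-0.350 → slack +1.514/-1.868; half-tol=0.350, Σhalf²=0.454331
Nominal = -22.220. Worst-case = [-22.220 - 1.868, -22.220 + 1.514] = [-24.088, -20.706]. RSS = √0.454331 = 0.674.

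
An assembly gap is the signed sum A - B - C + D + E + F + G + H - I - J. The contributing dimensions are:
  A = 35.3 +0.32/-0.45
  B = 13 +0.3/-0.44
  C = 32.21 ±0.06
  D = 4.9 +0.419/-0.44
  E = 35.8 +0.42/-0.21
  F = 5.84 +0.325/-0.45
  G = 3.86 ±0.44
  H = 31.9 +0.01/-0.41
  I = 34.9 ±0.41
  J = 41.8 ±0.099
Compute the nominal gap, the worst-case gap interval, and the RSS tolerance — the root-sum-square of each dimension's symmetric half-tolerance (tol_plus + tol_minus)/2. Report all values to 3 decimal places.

Stack each dimension's contribution:
  +A: nom +35.300 → Σnom=35.300; wc +0.320/-0.450 → slack +0.320/-0.450; half-tol=0.385, Σhalf²=0.148225
  -B: nom -13.000 → Σnom=22.300; wc +0.440/-0.300 → slack +0.760/-0.750; half-tol=0.370, Σhalf²=0.285125
  -C: nom -32.210 → Σnom=-9.910; wc +0.060/-0.060 → slack +0.820/-0.810; half-tol=0.060, Σhalf²=0.288725
  +D: nom +4.900 → Σnom=-5.010; wc +0.419/-0.440 → slack +1.239/-1.250; half-tol=0.429, Σhalf²=0.473195
  +E: nom +35.800 → Σnom=30.790; wc +0.420/-0.210 → slack +1.659/-1.460; half-tol=0.315, Σhalf²=0.572420
  +F: nom +5.840 → Σnom=36.630; wc +0.325/-0.450 → slack +1.984/-1.910; half-tol=0.388, Σhalf²=0.722576
  +G: nom +3.860 → Σnom=40.490; wc +0.440/-0.440 → slack +2.424/-2.350; half-tol=0.440, Σhalf²=0.916176
  +H: nom +31.900 → Σnom=72.390; wc +0.010/-0.410 → slack +2.434/-2.760; half-tol=0.210, Σhalf²=0.960276
  -I: nom -34.900 → Σnom=37.490; wc +0.410/-0.410 → slack +2.844/-3.170; half-tol=0.410, Σhalf²=1.128376
  -J: nom -41.800 → Σnom=-4.310; wc +0.099/-0.099 → slack +2.943/-3.269; half-tol=0.099, Σhalf²=1.138177
Nominal = -4.310. Worst-case = [-4.310 - 3.269, -4.310 + 2.943] = [-7.579, -1.367]. RSS = √1.138177 = 1.067.

nominal=-4.310 wc=[-7.579,-1.367] rss=1.067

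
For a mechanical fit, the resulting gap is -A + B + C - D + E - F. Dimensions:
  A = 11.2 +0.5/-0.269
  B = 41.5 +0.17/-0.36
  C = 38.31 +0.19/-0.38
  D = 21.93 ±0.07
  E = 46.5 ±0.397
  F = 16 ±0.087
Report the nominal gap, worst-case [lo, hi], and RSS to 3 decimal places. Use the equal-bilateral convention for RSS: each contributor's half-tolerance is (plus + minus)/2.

nominal=77.180 wc=[75.386,78.363] rss=0.685

Stack each dimension's contribution:
  -A: nom -11.200 → Σnom=-11.200; wc +0.269/-0.500 → slack +0.269/-0.500; half-tol=0.385, Σhalf²=0.147840
  +B: nom +41.500 → Σnom=30.300; wc +0.170/-0.360 → slack +0.439/-0.860; half-tol=0.265, Σhalf²=0.218065
  +C: nom +38.310 → Σnom=68.610; wc +0.190/-0.380 → slack +0.629/-1.240; half-tol=0.285, Σhalf²=0.299290
  -D: nom -21.930 → Σnom=46.680; wc +0.070/-0.070 → slack +0.699/-1.310; half-tol=0.070, Σhalf²=0.304190
  +E: nom +46.500 → Σnom=93.180; wc +0.397/-0.397 → slack +1.096/-1.707; half-tol=0.397, Σhalf²=0.461799
  -F: nom -16.000 → Σnom=77.180; wc +0.087/-0.087 → slack +1.183/-1.794; half-tol=0.087, Σhalf²=0.469368
Nominal = 77.180. Worst-case = [77.180 - 1.794, 77.180 + 1.183] = [75.386, 78.363]. RSS = √0.469368 = 0.685.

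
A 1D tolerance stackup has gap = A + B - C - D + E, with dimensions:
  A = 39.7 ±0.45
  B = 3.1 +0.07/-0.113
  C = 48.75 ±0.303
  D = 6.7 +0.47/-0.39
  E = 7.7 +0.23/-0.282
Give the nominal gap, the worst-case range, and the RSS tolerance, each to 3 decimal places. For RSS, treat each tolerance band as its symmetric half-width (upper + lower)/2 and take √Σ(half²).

nominal=-4.950 wc=[-6.568,-3.507] rss=0.744

Stack each dimension's contribution:
  +A: nom +39.700 → Σnom=39.700; wc +0.450/-0.450 → slack +0.450/-0.450; half-tol=0.450, Σhalf²=0.202500
  +B: nom +3.100 → Σnom=42.800; wc +0.070/-0.113 → slack +0.520/-0.563; half-tol=0.091, Σhalf²=0.210872
  -C: nom -48.750 → Σnom=-5.950; wc +0.303/-0.303 → slack +0.823/-0.866; half-tol=0.303, Σhalf²=0.302681
  -D: nom -6.700 → Σnom=-12.650; wc +0.390/-0.470 → slack +1.213/-1.336; half-tol=0.430, Σhalf²=0.487581
  +E: nom +7.700 → Σnom=-4.950; wc +0.230/-0.282 → slack +1.443/-1.618; half-tol=0.256, Σhalf²=0.553117
Nominal = -4.950. Worst-case = [-4.950 - 1.618, -4.950 + 1.443] = [-6.568, -3.507]. RSS = √0.553117 = 0.744.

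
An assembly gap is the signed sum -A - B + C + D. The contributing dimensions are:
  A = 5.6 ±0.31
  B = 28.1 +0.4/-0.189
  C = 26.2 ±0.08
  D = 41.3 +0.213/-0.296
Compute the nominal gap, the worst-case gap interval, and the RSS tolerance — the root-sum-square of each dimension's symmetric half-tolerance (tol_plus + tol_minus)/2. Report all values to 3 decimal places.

Stack each dimension's contribution:
  -A: nom -5.600 → Σnom=-5.600; wc +0.310/-0.310 → slack +0.310/-0.310; half-tol=0.310, Σhalf²=0.096100
  -B: nom -28.100 → Σnom=-33.700; wc +0.189/-0.400 → slack +0.499/-0.710; half-tol=0.294, Σhalf²=0.182830
  +C: nom +26.200 → Σnom=-7.500; wc +0.080/-0.080 → slack +0.579/-0.790; half-tol=0.080, Σhalf²=0.189230
  +D: nom +41.300 → Σnom=33.800; wc +0.213/-0.296 → slack +0.792/-1.086; half-tol=0.255, Σhalf²=0.254000
Nominal = 33.800. Worst-case = [33.800 - 1.086, 33.800 + 0.792] = [32.714, 34.592]. RSS = √0.254000 = 0.504.

nominal=33.800 wc=[32.714,34.592] rss=0.504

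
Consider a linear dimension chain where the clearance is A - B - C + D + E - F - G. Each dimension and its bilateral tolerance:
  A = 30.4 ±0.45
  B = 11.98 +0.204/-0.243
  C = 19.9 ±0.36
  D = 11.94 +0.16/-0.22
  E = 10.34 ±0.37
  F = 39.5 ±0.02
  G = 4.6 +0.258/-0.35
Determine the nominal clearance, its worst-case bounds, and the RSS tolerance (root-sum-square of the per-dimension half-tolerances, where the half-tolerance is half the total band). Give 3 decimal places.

nominal=-23.300 wc=[-25.182,-21.347] rss=0.805

Stack each dimension's contribution:
  +A: nom +30.400 → Σnom=30.400; wc +0.450/-0.450 → slack +0.450/-0.450; half-tol=0.450, Σhalf²=0.202500
  -B: nom -11.980 → Σnom=18.420; wc +0.243/-0.204 → slack +0.693/-0.654; half-tol=0.223, Σhalf²=0.252452
  -C: nom -19.900 → Σnom=-1.480; wc +0.360/-0.360 → slack +1.053/-1.014; half-tol=0.360, Σhalf²=0.382052
  +D: nom +11.940 → Σnom=10.460; wc +0.160/-0.220 → slack +1.213/-1.234; half-tol=0.190, Σhalf²=0.418152
  +E: nom +10.340 → Σnom=20.800; wc +0.370/-0.370 → slack +1.583/-1.604; half-tol=0.370, Σhalf²=0.555052
  -F: nom -39.500 → Σnom=-18.700; wc +0.020/-0.020 → slack +1.603/-1.624; half-tol=0.020, Σhalf²=0.555452
  -G: nom -4.600 → Σnom=-23.300; wc +0.350/-0.258 → slack +1.953/-1.882; half-tol=0.304, Σhalf²=0.647868
Nominal = -23.300. Worst-case = [-23.300 - 1.882, -23.300 + 1.953] = [-25.182, -21.347]. RSS = √0.647868 = 0.805.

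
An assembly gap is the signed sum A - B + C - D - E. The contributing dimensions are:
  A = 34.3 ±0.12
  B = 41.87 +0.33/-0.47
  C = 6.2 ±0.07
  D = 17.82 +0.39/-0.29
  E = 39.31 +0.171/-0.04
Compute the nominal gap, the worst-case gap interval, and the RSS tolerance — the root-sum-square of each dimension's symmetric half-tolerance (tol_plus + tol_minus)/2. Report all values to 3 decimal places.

Stack each dimension's contribution:
  +A: nom +34.300 → Σnom=34.300; wc +0.120/-0.120 → slack +0.120/-0.120; half-tol=0.120, Σhalf²=0.014400
  -B: nom -41.870 → Σnom=-7.570; wc +0.470/-0.330 → slack +0.590/-0.450; half-tol=0.400, Σhalf²=0.174400
  +C: nom +6.200 → Σnom=-1.370; wc +0.070/-0.070 → slack +0.660/-0.520; half-tol=0.070, Σhalf²=0.179300
  -D: nom -17.820 → Σnom=-19.190; wc +0.290/-0.390 → slack +0.950/-0.910; half-tol=0.340, Σhalf²=0.294900
  -E: nom -39.310 → Σnom=-58.500; wc +0.040/-0.171 → slack +0.990/-1.081; half-tol=0.106, Σhalf²=0.306030
Nominal = -58.500. Worst-case = [-58.500 - 1.081, -58.500 + 0.990] = [-59.581, -57.510]. RSS = √0.306030 = 0.553.

nominal=-58.500 wc=[-59.581,-57.510] rss=0.553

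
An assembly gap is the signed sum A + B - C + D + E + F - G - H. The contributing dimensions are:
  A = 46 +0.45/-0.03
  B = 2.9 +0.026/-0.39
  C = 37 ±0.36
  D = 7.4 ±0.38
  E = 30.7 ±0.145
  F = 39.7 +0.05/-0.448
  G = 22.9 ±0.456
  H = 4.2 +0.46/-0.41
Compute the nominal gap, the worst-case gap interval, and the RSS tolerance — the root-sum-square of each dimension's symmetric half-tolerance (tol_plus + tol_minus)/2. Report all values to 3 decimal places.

nominal=62.600 wc=[59.931,64.877] rss=0.925

Stack each dimension's contribution:
  +A: nom +46.000 → Σnom=46.000; wc +0.450/-0.030 → slack +0.450/-0.030; half-tol=0.240, Σhalf²=0.057600
  +B: nom +2.900 → Σnom=48.900; wc +0.026/-0.390 → slack +0.476/-0.420; half-tol=0.208, Σhalf²=0.100864
  -C: nom -37.000 → Σnom=11.900; wc +0.360/-0.360 → slack +0.836/-0.780; half-tol=0.360, Σhalf²=0.230464
  +D: nom +7.400 → Σnom=19.300; wc +0.380/-0.380 → slack +1.216/-1.160; half-tol=0.380, Σhalf²=0.374864
  +E: nom +30.700 → Σnom=50.000; wc +0.145/-0.145 → slack +1.361/-1.305; half-tol=0.145, Σhalf²=0.395889
  +F: nom +39.700 → Σnom=89.700; wc +0.050/-0.448 → slack +1.411/-1.753; half-tol=0.249, Σhalf²=0.457890
  -G: nom -22.900 → Σnom=66.800; wc +0.456/-0.456 → slack +1.867/-2.209; half-tol=0.456, Σhalf²=0.665826
  -H: nom -4.200 → Σnom=62.600; wc +0.410/-0.460 → slack +2.277/-2.669; half-tol=0.435, Σhalf²=0.855051
Nominal = 62.600. Worst-case = [62.600 - 2.669, 62.600 + 2.277] = [59.931, 64.877]. RSS = √0.855051 = 0.925.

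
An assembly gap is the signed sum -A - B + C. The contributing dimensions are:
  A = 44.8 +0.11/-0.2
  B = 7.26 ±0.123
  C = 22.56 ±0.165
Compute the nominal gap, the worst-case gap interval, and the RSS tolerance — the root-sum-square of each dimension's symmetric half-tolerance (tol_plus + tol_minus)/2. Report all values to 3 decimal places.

nominal=-29.500 wc=[-29.898,-29.012] rss=0.258

Stack each dimension's contribution:
  -A: nom -44.800 → Σnom=-44.800; wc +0.200/-0.110 → slack +0.200/-0.110; half-tol=0.155, Σhalf²=0.024025
  -B: nom -7.260 → Σnom=-52.060; wc +0.123/-0.123 → slack +0.323/-0.233; half-tol=0.123, Σhalf²=0.039154
  +C: nom +22.560 → Σnom=-29.500; wc +0.165/-0.165 → slack +0.488/-0.398; half-tol=0.165, Σhalf²=0.066379
Nominal = -29.500. Worst-case = [-29.500 - 0.398, -29.500 + 0.488] = [-29.898, -29.012]. RSS = √0.066379 = 0.258.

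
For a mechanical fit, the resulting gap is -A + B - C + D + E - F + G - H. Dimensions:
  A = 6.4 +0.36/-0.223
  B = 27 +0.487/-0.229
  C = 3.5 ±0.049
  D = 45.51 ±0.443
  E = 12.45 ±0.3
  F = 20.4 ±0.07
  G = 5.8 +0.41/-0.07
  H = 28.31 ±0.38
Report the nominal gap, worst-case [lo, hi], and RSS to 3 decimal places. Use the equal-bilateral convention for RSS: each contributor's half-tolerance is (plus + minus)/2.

Stack each dimension's contribution:
  -A: nom -6.400 → Σnom=-6.400; wc +0.223/-0.360 → slack +0.223/-0.360; half-tol=0.291, Σhalf²=0.084972
  +B: nom +27.000 → Σnom=20.600; wc +0.487/-0.229 → slack +0.710/-0.589; half-tol=0.358, Σhalf²=0.213136
  -C: nom -3.500 → Σnom=17.100; wc +0.049/-0.049 → slack +0.759/-0.638; half-tol=0.049, Σhalf²=0.215537
  +D: nom +45.510 → Σnom=62.610; wc +0.443/-0.443 → slack +1.202/-1.081; half-tol=0.443, Σhalf²=0.411786
  +E: nom +12.450 → Σnom=75.060; wc +0.300/-0.300 → slack +1.502/-1.381; half-tol=0.300, Σhalf²=0.501786
  -F: nom -20.400 → Σnom=54.660; wc +0.070/-0.070 → slack +1.572/-1.451; half-tol=0.070, Σhalf²=0.506686
  +G: nom +5.800 → Σnom=60.460; wc +0.410/-0.070 → slack +1.982/-1.521; half-tol=0.240, Σhalf²=0.564286
  -H: nom -28.310 → Σnom=32.150; wc +0.380/-0.380 → slack +2.362/-1.901; half-tol=0.380, Σhalf²=0.708686
Nominal = 32.150. Worst-case = [32.150 - 1.901, 32.150 + 2.362] = [30.249, 34.512]. RSS = √0.708686 = 0.842.

nominal=32.150 wc=[30.249,34.512] rss=0.842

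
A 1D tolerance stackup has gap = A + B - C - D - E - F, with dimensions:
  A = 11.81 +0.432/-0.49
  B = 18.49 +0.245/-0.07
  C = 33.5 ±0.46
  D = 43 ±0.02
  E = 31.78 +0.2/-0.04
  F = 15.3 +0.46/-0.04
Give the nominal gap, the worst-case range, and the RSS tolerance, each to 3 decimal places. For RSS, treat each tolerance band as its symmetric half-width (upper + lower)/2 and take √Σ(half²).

Stack each dimension's contribution:
  +A: nom +11.810 → Σnom=11.810; wc +0.432/-0.490 → slack +0.432/-0.490; half-tol=0.461, Σhalf²=0.212521
  +B: nom +18.490 → Σnom=30.300; wc +0.245/-0.070 → slack +0.677/-0.560; half-tol=0.158, Σhalf²=0.237327
  -C: nom -33.500 → Σnom=-3.200; wc +0.460/-0.460 → slack +1.137/-1.020; half-tol=0.460, Σhalf²=0.448927
  -D: nom -43.000 → Σnom=-46.200; wc +0.020/-0.020 → slack +1.157/-1.040; half-tol=0.020, Σhalf²=0.449327
  -E: nom -31.780 → Σnom=-77.980; wc +0.040/-0.200 → slack +1.197/-1.240; half-tol=0.120, Σhalf²=0.463727
  -F: nom -15.300 → Σnom=-93.280; wc +0.040/-0.460 → slack +1.237/-1.700; half-tol=0.250, Σhalf²=0.526227
Nominal = -93.280. Worst-case = [-93.280 - 1.700, -93.280 + 1.237] = [-94.980, -92.043]. RSS = √0.526227 = 0.725.

nominal=-93.280 wc=[-94.980,-92.043] rss=0.725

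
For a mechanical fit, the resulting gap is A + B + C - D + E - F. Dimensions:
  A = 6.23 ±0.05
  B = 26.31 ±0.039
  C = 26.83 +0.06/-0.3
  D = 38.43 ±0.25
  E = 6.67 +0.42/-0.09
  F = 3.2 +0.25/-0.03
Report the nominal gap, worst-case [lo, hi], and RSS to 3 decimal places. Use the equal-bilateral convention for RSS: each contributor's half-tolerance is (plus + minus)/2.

Stack each dimension's contribution:
  +A: nom +6.230 → Σnom=6.230; wc +0.050/-0.050 → slack +0.050/-0.050; half-tol=0.050, Σhalf²=0.002500
  +B: nom +26.310 → Σnom=32.540; wc +0.039/-0.039 → slack +0.089/-0.089; half-tol=0.039, Σhalf²=0.004021
  +C: nom +26.830 → Σnom=59.370; wc +0.060/-0.300 → slack +0.149/-0.389; half-tol=0.180, Σhalf²=0.036421
  -D: nom -38.430 → Σnom=20.940; wc +0.250/-0.250 → slack +0.399/-0.639; half-tol=0.250, Σhalf²=0.098921
  +E: nom +6.670 → Σnom=27.610; wc +0.420/-0.090 → slack +0.819/-0.729; half-tol=0.255, Σhalf²=0.163946
  -F: nom -3.200 → Σnom=24.410; wc +0.030/-0.250 → slack +0.849/-0.979; half-tol=0.140, Σhalf²=0.183546
Nominal = 24.410. Worst-case = [24.410 - 0.979, 24.410 + 0.849] = [23.431, 25.259]. RSS = √0.183546 = 0.428.

nominal=24.410 wc=[23.431,25.259] rss=0.428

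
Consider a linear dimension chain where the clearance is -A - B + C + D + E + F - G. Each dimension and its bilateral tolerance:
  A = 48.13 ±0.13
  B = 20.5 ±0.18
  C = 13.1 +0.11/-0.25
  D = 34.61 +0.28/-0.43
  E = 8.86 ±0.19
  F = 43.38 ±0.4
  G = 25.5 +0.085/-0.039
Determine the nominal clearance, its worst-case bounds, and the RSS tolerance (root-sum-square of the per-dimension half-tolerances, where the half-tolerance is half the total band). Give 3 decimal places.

nominal=5.820 wc=[4.155,7.149] rss=0.638

Stack each dimension's contribution:
  -A: nom -48.130 → Σnom=-48.130; wc +0.130/-0.130 → slack +0.130/-0.130; half-tol=0.130, Σhalf²=0.016900
  -B: nom -20.500 → Σnom=-68.630; wc +0.180/-0.180 → slack +0.310/-0.310; half-tol=0.180, Σhalf²=0.049300
  +C: nom +13.100 → Σnom=-55.530; wc +0.110/-0.250 → slack +0.420/-0.560; half-tol=0.180, Σhalf²=0.081700
  +D: nom +34.610 → Σnom=-20.920; wc +0.280/-0.430 → slack +0.700/-0.990; half-tol=0.355, Σhalf²=0.207725
  +E: nom +8.860 → Σnom=-12.060; wc +0.190/-0.190 → slack +0.890/-1.180; half-tol=0.190, Σhalf²=0.243825
  +F: nom +43.380 → Σnom=31.320; wc +0.400/-0.400 → slack +1.290/-1.580; half-tol=0.400, Σhalf²=0.403825
  -G: nom -25.500 → Σnom=5.820; wc +0.039/-0.085 → slack +1.329/-1.665; half-tol=0.062, Σhalf²=0.407669
Nominal = 5.820. Worst-case = [5.820 - 1.665, 5.820 + 1.329] = [4.155, 7.149]. RSS = √0.407669 = 0.638.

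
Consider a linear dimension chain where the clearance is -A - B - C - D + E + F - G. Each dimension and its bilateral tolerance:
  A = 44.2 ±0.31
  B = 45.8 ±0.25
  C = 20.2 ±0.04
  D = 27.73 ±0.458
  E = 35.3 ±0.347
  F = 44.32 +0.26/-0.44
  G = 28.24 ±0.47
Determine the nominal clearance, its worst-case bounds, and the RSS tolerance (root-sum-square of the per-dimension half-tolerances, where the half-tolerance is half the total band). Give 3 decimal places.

Stack each dimension's contribution:
  -A: nom -44.200 → Σnom=-44.200; wc +0.310/-0.310 → slack +0.310/-0.310; half-tol=0.310, Σhalf²=0.096100
  -B: nom -45.800 → Σnom=-90.000; wc +0.250/-0.250 → slack +0.560/-0.560; half-tol=0.250, Σhalf²=0.158600
  -C: nom -20.200 → Σnom=-110.200; wc +0.040/-0.040 → slack +0.600/-0.600; half-tol=0.040, Σhalf²=0.160200
  -D: nom -27.730 → Σnom=-137.930; wc +0.458/-0.458 → slack +1.058/-1.058; half-tol=0.458, Σhalf²=0.369964
  +E: nom +35.300 → Σnom=-102.630; wc +0.347/-0.347 → slack +1.405/-1.405; half-tol=0.347, Σhalf²=0.490373
  +F: nom +44.320 → Σnom=-58.310; wc +0.260/-0.440 → slack +1.665/-1.845; half-tol=0.350, Σhalf²=0.612873
  -G: nom -28.240 → Σnom=-86.550; wc +0.470/-0.470 → slack +2.135/-2.315; half-tol=0.470, Σhalf²=0.833773
Nominal = -86.550. Worst-case = [-86.550 - 2.315, -86.550 + 2.135] = [-88.865, -84.415]. RSS = √0.833773 = 0.913.

nominal=-86.550 wc=[-88.865,-84.415] rss=0.913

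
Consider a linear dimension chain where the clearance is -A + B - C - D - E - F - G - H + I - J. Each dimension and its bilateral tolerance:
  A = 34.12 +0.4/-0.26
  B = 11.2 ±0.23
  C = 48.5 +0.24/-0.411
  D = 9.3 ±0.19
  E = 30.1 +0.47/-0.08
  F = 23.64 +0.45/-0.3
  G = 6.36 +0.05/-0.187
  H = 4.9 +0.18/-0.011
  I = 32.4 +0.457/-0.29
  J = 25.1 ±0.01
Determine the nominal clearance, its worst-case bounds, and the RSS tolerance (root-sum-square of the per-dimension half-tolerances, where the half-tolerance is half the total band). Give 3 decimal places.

nominal=-138.420 wc=[-140.930,-136.284] rss=0.826

Stack each dimension's contribution:
  -A: nom -34.120 → Σnom=-34.120; wc +0.260/-0.400 → slack +0.260/-0.400; half-tol=0.330, Σhalf²=0.108900
  +B: nom +11.200 → Σnom=-22.920; wc +0.230/-0.230 → slack +0.490/-0.630; half-tol=0.230, Σhalf²=0.161800
  -C: nom -48.500 → Σnom=-71.420; wc +0.411/-0.240 → slack +0.901/-0.870; half-tol=0.326, Σhalf²=0.267750
  -D: nom -9.300 → Σnom=-80.720; wc +0.190/-0.190 → slack +1.091/-1.060; half-tol=0.190, Σhalf²=0.303850
  -E: nom -30.100 → Σnom=-110.820; wc +0.080/-0.470 → slack +1.171/-1.530; half-tol=0.275, Σhalf²=0.379475
  -F: nom -23.640 → Σnom=-134.460; wc +0.300/-0.450 → slack +1.471/-1.980; half-tol=0.375, Σhalf²=0.520100
  -G: nom -6.360 → Σnom=-140.820; wc +0.187/-0.050 → slack +1.658/-2.030; half-tol=0.118, Σhalf²=0.534143
  -H: nom -4.900 → Σnom=-145.720; wc +0.011/-0.180 → slack +1.669/-2.210; half-tol=0.096, Σhalf²=0.543263
  +I: nom +32.400 → Σnom=-113.320; wc +0.457/-0.290 → slack +2.126/-2.500; half-tol=0.373, Σhalf²=0.682765
  -J: nom -25.100 → Σnom=-138.420; wc +0.010/-0.010 → slack +2.136/-2.510; half-tol=0.010, Σhalf²=0.682865
Nominal = -138.420. Worst-case = [-138.420 - 2.510, -138.420 + 2.136] = [-140.930, -136.284]. RSS = √0.682865 = 0.826.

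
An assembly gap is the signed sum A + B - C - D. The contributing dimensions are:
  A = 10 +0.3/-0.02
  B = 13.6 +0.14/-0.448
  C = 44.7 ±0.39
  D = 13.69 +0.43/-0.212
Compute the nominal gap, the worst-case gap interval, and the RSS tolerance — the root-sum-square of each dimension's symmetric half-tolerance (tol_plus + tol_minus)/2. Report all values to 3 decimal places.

Stack each dimension's contribution:
  +A: nom +10.000 → Σnom=10.000; wc +0.300/-0.020 → slack +0.300/-0.020; half-tol=0.160, Σhalf²=0.025600
  +B: nom +13.600 → Σnom=23.600; wc +0.140/-0.448 → slack +0.440/-0.468; half-tol=0.294, Σhalf²=0.112036
  -C: nom -44.700 → Σnom=-21.100; wc +0.390/-0.390 → slack +0.830/-0.858; half-tol=0.390, Σhalf²=0.264136
  -D: nom -13.690 → Σnom=-34.790; wc +0.212/-0.430 → slack +1.042/-1.288; half-tol=0.321, Σhalf²=0.367177
Nominal = -34.790. Worst-case = [-34.790 - 1.288, -34.790 + 1.042] = [-36.078, -33.748]. RSS = √0.367177 = 0.606.

nominal=-34.790 wc=[-36.078,-33.748] rss=0.606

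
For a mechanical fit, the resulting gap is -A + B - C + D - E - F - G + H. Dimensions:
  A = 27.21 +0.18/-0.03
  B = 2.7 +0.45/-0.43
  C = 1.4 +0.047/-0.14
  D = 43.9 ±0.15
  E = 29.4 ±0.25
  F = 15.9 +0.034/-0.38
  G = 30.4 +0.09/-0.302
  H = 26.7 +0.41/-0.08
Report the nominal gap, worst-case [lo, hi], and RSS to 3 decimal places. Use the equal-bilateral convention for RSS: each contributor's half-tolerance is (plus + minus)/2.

Stack each dimension's contribution:
  -A: nom -27.210 → Σnom=-27.210; wc +0.030/-0.180 → slack +0.030/-0.180; half-tol=0.105, Σhalf²=0.011025
  +B: nom +2.700 → Σnom=-24.510; wc +0.450/-0.430 → slack +0.480/-0.610; half-tol=0.440, Σhalf²=0.204625
  -C: nom -1.400 → Σnom=-25.910; wc +0.140/-0.047 → slack +0.620/-0.657; half-tol=0.093, Σhalf²=0.213367
  +D: nom +43.900 → Σnom=17.990; wc +0.150/-0.150 → slack +0.770/-0.807; half-tol=0.150, Σhalf²=0.235867
  -E: nom -29.400 → Σnom=-11.410; wc +0.250/-0.250 → slack +1.020/-1.057; half-tol=0.250, Σhalf²=0.298367
  -F: nom -15.900 → Σnom=-27.310; wc +0.380/-0.034 → slack +1.400/-1.091; half-tol=0.207, Σhalf²=0.341216
  -G: nom -30.400 → Σnom=-57.710; wc +0.302/-0.090 → slack +1.702/-1.181; half-tol=0.196, Σhalf²=0.379632
  +H: nom +26.700 → Σnom=-31.010; wc +0.410/-0.080 → slack +2.112/-1.261; half-tol=0.245, Σhalf²=0.439657
Nominal = -31.010. Worst-case = [-31.010 - 1.261, -31.010 + 2.112] = [-32.271, -28.898]. RSS = √0.439657 = 0.663.

nominal=-31.010 wc=[-32.271,-28.898] rss=0.663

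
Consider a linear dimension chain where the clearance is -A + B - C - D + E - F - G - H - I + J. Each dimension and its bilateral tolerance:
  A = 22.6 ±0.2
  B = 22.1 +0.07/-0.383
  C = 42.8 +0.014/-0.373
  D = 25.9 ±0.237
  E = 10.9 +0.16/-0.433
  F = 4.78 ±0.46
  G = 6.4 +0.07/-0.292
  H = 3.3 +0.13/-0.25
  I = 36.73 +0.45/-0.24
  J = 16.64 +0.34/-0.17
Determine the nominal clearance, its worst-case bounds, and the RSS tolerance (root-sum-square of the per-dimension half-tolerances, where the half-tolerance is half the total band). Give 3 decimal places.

Stack each dimension's contribution:
  -A: nom -22.600 → Σnom=-22.600; wc +0.200/-0.200 → slack +0.200/-0.200; half-tol=0.200, Σhalf²=0.040000
  +B: nom +22.100 → Σnom=-0.500; wc +0.070/-0.383 → slack +0.270/-0.583; half-tol=0.227, Σhalf²=0.091302
  -C: nom -42.800 → Σnom=-43.300; wc +0.373/-0.014 → slack +0.643/-0.597; half-tol=0.194, Σhalf²=0.128745
  -D: nom -25.900 → Σnom=-69.200; wc +0.237/-0.237 → slack +0.880/-0.834; half-tol=0.237, Σhalf²=0.184914
  +E: nom +10.900 → Σnom=-58.300; wc +0.160/-0.433 → slack +1.040/-1.267; half-tol=0.296, Σhalf²=0.272826
  -F: nom -4.780 → Σnom=-63.080; wc +0.460/-0.460 → slack +1.500/-1.727; half-tol=0.460, Σhalf²=0.484426
  -G: nom -6.400 → Σnom=-69.480; wc +0.292/-0.070 → slack +1.792/-1.797; half-tol=0.181, Σhalf²=0.517187
  -H: nom -3.300 → Σnom=-72.780; wc +0.250/-0.130 → slack +2.042/-1.927; half-tol=0.190, Σhalf²=0.553287
  -I: nom -36.730 → Σnom=-109.510; wc +0.240/-0.450 → slack +2.282/-2.377; half-tol=0.345, Σhalf²=0.672312
  +J: nom +16.640 → Σnom=-92.870; wc +0.340/-0.170 → slack +2.622/-2.547; half-tol=0.255, Σhalf²=0.737337
Nominal = -92.870. Worst-case = [-92.870 - 2.547, -92.870 + 2.622] = [-95.417, -90.248]. RSS = √0.737337 = 0.859.

nominal=-92.870 wc=[-95.417,-90.248] rss=0.859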